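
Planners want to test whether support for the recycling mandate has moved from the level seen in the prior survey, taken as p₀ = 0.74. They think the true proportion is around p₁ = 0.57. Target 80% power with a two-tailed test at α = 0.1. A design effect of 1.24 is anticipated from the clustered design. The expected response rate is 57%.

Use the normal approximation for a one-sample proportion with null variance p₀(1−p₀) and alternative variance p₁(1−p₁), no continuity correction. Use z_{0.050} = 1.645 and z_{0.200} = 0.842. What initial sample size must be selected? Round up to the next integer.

n = 98

n = [z_{α/2}·√(p₀q₀) + z_β·√(p₁q₁)]² / (p₁ − p₀)²
  = [1.645·√(0.74·0.26) + 0.842·√(0.57·0.43)]² / (-0.17)²
  = [1.645·0.4386 + 0.842·0.4951]² / 0.0289
  = [1.1384]² / 0.0289
  = 44.84
Design effect: 1.24 × 44.84 = 55.61.
Adjust for 57% response: 55.61 / 0.57 = 97.55.
Round up → n = 98.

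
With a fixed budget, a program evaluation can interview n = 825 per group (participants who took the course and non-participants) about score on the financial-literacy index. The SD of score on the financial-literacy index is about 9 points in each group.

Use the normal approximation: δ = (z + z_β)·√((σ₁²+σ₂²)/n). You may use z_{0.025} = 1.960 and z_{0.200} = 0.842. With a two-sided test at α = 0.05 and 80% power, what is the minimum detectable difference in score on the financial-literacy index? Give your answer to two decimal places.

δ = (z_{α/2} + z_β) · √((σ₁²+σ₂²)/n)
  = (1.960 + 0.842) · √(162/825)
  = 2.802 · √0.19636
  = 2.802 · 0.4431
  = 1.2416

Minimum detectable difference ≈ 1.24 points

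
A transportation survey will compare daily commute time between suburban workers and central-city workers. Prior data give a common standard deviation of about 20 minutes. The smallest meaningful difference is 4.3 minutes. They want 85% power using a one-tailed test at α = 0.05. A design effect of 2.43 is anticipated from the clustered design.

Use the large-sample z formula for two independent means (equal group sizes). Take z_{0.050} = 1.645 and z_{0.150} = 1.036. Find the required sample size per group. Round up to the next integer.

n = 756 per group

n = (z_α + z_β)² · (σ₁² + σ₂²) / δ²
  = (1.645 + 1.036)² · (2·20² = 800) / 4.3²
  = 7.1878 · 800 / 18.49
  = 310.99
Design effect: 2.43 × 310.99 = 755.71.
Round up → n = 756 per group.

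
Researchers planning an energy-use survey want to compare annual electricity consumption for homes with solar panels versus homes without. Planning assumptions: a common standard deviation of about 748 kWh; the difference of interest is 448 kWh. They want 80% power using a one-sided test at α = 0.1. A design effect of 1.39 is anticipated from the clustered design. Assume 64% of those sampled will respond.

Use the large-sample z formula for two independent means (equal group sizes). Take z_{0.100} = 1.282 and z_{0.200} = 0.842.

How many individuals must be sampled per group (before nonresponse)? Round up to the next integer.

n = (z_α + z_β)² · (σ₁² + σ₂²) / δ²
  = (1.282 + 0.842)² · (2·748² = 1119008) / 448²
  = 4.5114 · 1119008 / 200704
  = 25.15
Design effect: 1.39 × 25.15 = 34.96.
Adjust for 64% response: 34.96 / 0.64 = 54.63.
Round up → n = 55 per group.

n = 55 per group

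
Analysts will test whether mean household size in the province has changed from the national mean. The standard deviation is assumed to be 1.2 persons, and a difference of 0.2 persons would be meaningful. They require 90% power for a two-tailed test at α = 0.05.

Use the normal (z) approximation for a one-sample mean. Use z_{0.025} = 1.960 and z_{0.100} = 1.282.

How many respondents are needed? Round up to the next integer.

n = (z_{α/2} + z_β)² · σ² / δ²
  = (1.960 + 1.282)² · 1.2² / 0.2²
  = 10.5106 · 1.44 / 0.04
  = 378.38
Round up → n = 379.

n = 379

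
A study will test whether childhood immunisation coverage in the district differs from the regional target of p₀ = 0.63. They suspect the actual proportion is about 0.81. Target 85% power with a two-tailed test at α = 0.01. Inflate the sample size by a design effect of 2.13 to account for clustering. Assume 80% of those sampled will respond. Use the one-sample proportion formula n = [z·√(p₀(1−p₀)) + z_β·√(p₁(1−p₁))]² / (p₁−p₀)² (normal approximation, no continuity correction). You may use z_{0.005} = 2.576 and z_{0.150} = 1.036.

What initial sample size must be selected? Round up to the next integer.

n = [z_{α/2}·√(p₀q₀) + z_β·√(p₁q₁)]² / (p₁ − p₀)²
  = [2.576·√(0.63·0.37) + 1.036·√(0.81·0.19)]² / (0.18)²
  = [2.576·0.4828 + 1.036·0.3923]² / 0.0324
  = [1.6501]² / 0.0324
  = 84.04
Design effect: 2.13 × 84.04 = 179.01.
Adjust for 80% response: 179.01 / 0.80 = 223.76.
Round up → n = 224.

n = 224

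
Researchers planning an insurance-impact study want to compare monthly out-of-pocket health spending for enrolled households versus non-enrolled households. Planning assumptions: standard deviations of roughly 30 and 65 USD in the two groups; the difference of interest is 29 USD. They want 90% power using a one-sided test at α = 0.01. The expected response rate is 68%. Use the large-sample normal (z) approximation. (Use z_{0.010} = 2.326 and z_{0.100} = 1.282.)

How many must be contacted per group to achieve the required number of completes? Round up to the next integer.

n = 117 per group

n = (z_α + z_β)² · (σ₁² + σ₂²) / δ²
  = (2.326 + 1.282)² · (30² + 65² = 5125) / 29²
  = 13.0177 · 5125 / 841
  = 79.33
Adjust for 68% response: 79.33 / 0.68 = 116.66.
Round up → n = 117 per group.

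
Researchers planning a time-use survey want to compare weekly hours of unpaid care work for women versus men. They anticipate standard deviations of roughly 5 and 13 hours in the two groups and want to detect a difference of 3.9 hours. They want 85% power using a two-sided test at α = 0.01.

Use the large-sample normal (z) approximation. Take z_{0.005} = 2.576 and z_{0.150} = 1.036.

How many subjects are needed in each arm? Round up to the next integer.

n = 167 per group

n = (z_{α/2} + z_β)² · (σ₁² + σ₂²) / δ²
  = (2.576 + 1.036)² · (5² + 13² = 194) / 3.9²
  = 13.0465 · 194 / 15.21
  = 166.41
Round up → n = 167 per group.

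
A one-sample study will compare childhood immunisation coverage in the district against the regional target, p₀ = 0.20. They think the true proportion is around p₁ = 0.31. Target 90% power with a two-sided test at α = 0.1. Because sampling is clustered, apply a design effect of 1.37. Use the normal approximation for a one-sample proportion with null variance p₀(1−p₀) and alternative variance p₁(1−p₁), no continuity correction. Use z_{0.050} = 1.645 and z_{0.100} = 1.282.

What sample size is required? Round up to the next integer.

n = 178

n = [z_{α/2}·√(p₀q₀) + z_β·√(p₁q₁)]² / (p₁ − p₀)²
  = [1.645·√(0.20·0.80) + 1.282·√(0.31·0.69)]² / (0.11)²
  = [1.645·0.4000 + 1.282·0.4625]² / 0.0121
  = [1.2509]² / 0.0121
  = 129.32
Design effect: 1.37 × 129.32 = 177.17.
Round up → n = 178.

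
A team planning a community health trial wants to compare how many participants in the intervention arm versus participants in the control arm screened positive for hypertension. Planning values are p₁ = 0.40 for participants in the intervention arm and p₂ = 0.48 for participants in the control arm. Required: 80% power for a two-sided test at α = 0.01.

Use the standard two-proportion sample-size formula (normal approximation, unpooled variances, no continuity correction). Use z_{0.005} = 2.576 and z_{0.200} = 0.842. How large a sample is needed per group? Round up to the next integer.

n = (z_{α/2} + z_β)² · [p₁(1−p₁) + p₂(1−p₂)] / (p₁ − p₂)²
  = (2.576 + 0.842)² · (0.40·0.60 + 0.48·0.52) / (-0.08)²
  = (3.418)² · (0.2400 + 0.2496) / 0.0064
  = 11.6827 · 0.4896 / 0.0064
  = 893.73
Round up → n = 894 per group.

n = 894 per group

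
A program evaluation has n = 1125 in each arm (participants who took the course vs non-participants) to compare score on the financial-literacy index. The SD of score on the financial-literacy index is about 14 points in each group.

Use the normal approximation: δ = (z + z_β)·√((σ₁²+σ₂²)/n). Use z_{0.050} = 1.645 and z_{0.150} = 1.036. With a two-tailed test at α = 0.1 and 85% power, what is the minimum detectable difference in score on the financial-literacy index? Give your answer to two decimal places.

Minimum detectable difference ≈ 1.58 points

δ = (z_{α/2} + z_β) · √((σ₁²+σ₂²)/n)
  = (1.645 + 1.036) · √(392/1125)
  = 2.681 · √0.34844
  = 2.681 · 0.5903
  = 1.5826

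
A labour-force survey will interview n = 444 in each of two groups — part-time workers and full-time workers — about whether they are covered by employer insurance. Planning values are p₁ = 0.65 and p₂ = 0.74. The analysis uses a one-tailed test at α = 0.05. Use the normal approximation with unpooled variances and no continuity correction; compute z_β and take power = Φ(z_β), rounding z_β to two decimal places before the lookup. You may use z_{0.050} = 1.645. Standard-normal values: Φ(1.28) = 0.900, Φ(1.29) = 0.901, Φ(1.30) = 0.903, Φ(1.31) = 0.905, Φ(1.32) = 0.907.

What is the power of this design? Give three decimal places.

z_β = |p₁−p₂|·√(n/[p₁q₁+p₂q₂]) − z_α
    = 0.09 · √(444/0.4199) − 1.645
    = 0.09 · 32.5176 − 1.645
    = 2.9266 − 1.645 = 1.2816 → 1.28
Power = Φ(1.28) = 0.900.

Power ≈ 0.900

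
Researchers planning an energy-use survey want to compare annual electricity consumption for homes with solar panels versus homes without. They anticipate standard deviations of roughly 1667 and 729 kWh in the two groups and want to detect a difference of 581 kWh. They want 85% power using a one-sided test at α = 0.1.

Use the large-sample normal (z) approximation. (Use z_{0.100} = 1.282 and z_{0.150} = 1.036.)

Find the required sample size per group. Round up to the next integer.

n = (z_α + z_β)² · (σ₁² + σ₂²) / δ²
  = (1.282 + 1.036)² · (1667² + 729² = 3310330) / 581²
  = 5.3731 · 3310330 / 337561
  = 52.69
Round up → n = 53 per group.

n = 53 per group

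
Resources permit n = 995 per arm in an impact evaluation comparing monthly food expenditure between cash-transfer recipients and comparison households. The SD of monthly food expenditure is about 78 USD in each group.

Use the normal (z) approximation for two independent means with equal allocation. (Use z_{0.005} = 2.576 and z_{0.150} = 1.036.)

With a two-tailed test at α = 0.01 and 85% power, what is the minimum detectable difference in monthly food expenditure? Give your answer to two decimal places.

δ = (z_{α/2} + z_β) · √((σ₁²+σ₂²)/n)
  = (2.576 + 1.036) · √(12168/995)
  = 3.612 · √12.2291
  = 3.612 · 3.4970
  = 12.6312

Minimum detectable difference ≈ 12.63 USD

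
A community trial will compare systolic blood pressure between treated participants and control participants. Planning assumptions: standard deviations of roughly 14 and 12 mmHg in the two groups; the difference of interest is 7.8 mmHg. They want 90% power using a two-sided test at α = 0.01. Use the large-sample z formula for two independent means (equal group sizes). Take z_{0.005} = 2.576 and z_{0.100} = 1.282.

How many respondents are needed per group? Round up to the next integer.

n = (z_{α/2} + z_β)² · (σ₁² + σ₂²) / δ²
  = (2.576 + 1.282)² · (14² + 12² = 340) / 7.8²
  = 14.8842 · 340 / 60.84
  = 83.18
Round up → n = 84 per group.

n = 84 per group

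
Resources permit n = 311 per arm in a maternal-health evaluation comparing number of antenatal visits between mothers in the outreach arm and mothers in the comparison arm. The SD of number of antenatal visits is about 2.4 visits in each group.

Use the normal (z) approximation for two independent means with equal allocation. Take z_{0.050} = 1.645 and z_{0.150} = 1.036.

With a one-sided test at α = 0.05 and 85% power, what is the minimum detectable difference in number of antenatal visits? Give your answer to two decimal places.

δ = (z_α + z_β) · √((σ₁²+σ₂²)/n)
  = (1.645 + 1.036) · √(11.52/311)
  = 2.681 · √0.03704
  = 2.681 · 0.1925
  = 0.5160

Minimum detectable difference ≈ 0.52 visits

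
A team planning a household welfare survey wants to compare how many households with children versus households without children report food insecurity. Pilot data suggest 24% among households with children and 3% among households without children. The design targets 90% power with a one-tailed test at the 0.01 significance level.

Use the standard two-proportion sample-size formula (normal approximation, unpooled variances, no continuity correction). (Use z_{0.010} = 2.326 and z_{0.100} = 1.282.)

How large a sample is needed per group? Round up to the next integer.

n = (z_α + z_β)² · [p₁(1−p₁) + p₂(1−p₂)] / (p₁ − p₂)²
  = (2.326 + 1.282)² · (0.24·0.76 + 0.03·0.97) / (0.21)²
  = (3.608)² · (0.1824 + 0.0291) / 0.0441
  = 13.0177 · 0.2115 / 0.0441
  = 62.43
Round up → n = 63 per group.

n = 63 per group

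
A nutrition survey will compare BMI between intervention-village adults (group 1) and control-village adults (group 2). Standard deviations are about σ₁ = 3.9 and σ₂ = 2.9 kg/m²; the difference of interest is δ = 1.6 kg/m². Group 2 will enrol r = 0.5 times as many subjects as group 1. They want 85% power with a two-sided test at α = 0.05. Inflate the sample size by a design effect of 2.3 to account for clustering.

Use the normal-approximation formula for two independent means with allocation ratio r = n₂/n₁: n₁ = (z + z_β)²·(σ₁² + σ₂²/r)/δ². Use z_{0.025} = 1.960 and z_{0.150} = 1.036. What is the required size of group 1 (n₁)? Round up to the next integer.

n₁ = 259

n₁ = (z_{α/2} + z_β)² · (σ₁² + σ₂²/r) / δ²
   = (1.960 + 1.036)² · (3.9² + 2.9²/0.5) / 1.6²
   = 8.9760 · (15.21 + 16.82) / 2.56
   = 8.9760 · 32.03 / 2.56
   = 112.31
Design effect: 2.3 × 112.31 = 258.30.
Round up → n₁ = 259; n₂ = r·n₁ = 0.5 × 259 = 130.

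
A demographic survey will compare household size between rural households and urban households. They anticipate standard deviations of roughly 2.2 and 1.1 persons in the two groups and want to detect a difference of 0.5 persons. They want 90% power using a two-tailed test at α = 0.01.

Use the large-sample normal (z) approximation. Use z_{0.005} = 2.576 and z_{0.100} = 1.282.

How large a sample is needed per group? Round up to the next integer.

n = (z_{α/2} + z_β)² · (σ₁² + σ₂²) / δ²
  = (2.576 + 1.282)² · (2.2² + 1.1² = 6.05) / 0.5²
  = 14.8842 · 6.05 / 0.25
  = 360.20
Round up → n = 361 per group.

n = 361 per group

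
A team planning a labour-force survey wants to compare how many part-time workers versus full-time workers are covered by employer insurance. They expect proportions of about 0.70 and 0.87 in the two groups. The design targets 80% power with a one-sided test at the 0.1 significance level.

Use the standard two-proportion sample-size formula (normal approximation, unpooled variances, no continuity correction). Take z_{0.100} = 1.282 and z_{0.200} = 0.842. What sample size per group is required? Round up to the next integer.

n = 51 per group

n = (z_α + z_β)² · [p₁(1−p₁) + p₂(1−p₂)] / (p₁ − p₂)²
  = (1.282 + 0.842)² · (0.70·0.30 + 0.87·0.13) / (-0.17)²
  = (2.124)² · (0.2100 + 0.1131) / 0.0289
  = 4.5114 · 0.3231 / 0.0289
  = 50.44
Round up → n = 51 per group.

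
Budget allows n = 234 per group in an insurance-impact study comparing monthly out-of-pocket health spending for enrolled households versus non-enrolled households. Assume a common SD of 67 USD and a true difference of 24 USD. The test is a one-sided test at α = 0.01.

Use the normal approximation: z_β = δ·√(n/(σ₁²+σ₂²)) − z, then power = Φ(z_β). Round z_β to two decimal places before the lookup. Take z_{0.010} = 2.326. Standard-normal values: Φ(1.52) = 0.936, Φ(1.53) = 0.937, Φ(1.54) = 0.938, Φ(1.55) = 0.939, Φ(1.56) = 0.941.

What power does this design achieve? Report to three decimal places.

Power ≈ 0.939

z_β = δ·√(n/(σ₁²+σ₂²)) − z_α
    = 24 · √(234/8978) − 2.326
    = 24 · 0.16144 − 2.326
    = 3.8746 − 2.326 = 1.5486 → 1.55
Power = Φ(1.55) = 0.939.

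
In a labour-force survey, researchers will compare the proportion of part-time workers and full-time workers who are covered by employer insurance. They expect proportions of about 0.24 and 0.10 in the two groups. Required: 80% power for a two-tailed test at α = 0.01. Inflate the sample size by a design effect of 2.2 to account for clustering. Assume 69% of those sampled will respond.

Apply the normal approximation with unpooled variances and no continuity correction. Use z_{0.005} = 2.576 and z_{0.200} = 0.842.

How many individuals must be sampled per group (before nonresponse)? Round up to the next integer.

n = 518 per group

n = (z_{α/2} + z_β)² · [p₁(1−p₁) + p₂(1−p₂)] / (p₁ − p₂)²
  = (2.576 + 0.842)² · (0.24·0.76 + 0.10·0.90) / (0.14)²
  = (3.418)² · (0.1824 + 0.0900) / 0.0196
  = 11.6827 · 0.2724 / 0.0196
  = 162.37
Design effect: 2.2 × 162.37 = 357.21.
Adjust for 69% response: 357.21 / 0.69 = 517.69.
Round up → n = 518 per group.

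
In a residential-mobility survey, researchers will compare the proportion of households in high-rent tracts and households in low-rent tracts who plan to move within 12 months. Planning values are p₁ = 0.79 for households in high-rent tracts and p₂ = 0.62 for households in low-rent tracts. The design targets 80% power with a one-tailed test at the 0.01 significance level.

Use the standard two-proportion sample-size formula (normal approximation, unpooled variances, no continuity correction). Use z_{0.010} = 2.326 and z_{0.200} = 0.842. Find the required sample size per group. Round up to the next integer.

n = 140 per group

n = (z_α + z_β)² · [p₁(1−p₁) + p₂(1−p₂)] / (p₁ − p₂)²
  = (2.326 + 0.842)² · (0.79·0.21 + 0.62·0.38) / (0.17)²
  = (3.168)² · (0.1659 + 0.2356) / 0.0289
  = 10.0362 · 0.4015 / 0.0289
  = 139.43
Round up → n = 140 per group.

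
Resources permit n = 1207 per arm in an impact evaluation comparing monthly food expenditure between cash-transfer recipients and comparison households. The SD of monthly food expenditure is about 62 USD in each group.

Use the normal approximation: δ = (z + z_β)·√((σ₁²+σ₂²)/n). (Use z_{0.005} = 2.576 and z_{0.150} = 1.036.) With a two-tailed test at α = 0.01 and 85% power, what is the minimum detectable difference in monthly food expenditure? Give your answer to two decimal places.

δ = (z_{α/2} + z_β) · √((σ₁²+σ₂²)/n)
  = (2.576 + 1.036) · √(7688/1207)
  = 3.612 · √6.3695
  = 3.612 · 2.5238
  = 9.1159

Minimum detectable difference ≈ 9.12 USD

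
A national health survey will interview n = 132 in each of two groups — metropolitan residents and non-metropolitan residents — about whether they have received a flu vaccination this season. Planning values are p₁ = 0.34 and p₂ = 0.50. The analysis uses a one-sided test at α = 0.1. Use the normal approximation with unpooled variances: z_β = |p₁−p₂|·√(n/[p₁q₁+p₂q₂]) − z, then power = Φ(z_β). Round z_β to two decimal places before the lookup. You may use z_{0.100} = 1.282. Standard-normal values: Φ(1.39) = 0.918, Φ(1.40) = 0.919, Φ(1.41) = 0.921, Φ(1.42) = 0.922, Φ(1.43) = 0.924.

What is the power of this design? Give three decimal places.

z_β = |p₁−p₂|·√(n/[p₁q₁+p₂q₂]) − z_α
    = 0.16 · √(132/0.4744) − 1.282
    = 0.16 · 16.6807 − 1.282
    = 2.6689 − 1.282 = 1.3869 → 1.39
Power = Φ(1.39) = 0.918.

Power ≈ 0.918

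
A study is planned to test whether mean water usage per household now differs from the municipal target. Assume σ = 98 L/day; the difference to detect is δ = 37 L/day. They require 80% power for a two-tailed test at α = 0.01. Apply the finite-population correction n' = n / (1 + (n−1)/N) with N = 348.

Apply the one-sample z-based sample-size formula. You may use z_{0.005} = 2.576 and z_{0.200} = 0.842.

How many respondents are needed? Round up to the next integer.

n = 67

n = (z_{α/2} + z_β)² · σ² / δ²
  = (2.576 + 0.842)² · 98² / 37²
  = 11.6827 · 9604 / 1369
  = 81.96
Finite-population correction (N = 348): 81.96 / (1 + (81.96 − 1)/348) = 66.49.
Round up → n = 67.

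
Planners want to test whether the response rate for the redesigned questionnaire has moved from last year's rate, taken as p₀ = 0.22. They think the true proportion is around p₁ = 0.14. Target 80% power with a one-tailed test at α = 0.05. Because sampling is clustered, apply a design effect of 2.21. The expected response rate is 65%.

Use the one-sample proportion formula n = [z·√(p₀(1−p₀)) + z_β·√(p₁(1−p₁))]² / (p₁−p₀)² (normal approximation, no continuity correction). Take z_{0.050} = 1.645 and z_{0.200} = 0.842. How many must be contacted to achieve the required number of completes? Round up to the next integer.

n = [z_α·√(p₀q₀) + z_β·√(p₁q₁)]² / (p₁ − p₀)²
  = [1.645·√(0.22·0.78) + 0.842·√(0.14·0.86)]² / (-0.08)²
  = [1.645·0.4142 + 0.842·0.3470]² / 0.0064
  = [0.9736]² / 0.0064
  = 148.11
Design effect: 2.21 × 148.11 = 327.32.
Adjust for 65% response: 327.32 / 0.65 = 503.57.
Round up → n = 504.

n = 504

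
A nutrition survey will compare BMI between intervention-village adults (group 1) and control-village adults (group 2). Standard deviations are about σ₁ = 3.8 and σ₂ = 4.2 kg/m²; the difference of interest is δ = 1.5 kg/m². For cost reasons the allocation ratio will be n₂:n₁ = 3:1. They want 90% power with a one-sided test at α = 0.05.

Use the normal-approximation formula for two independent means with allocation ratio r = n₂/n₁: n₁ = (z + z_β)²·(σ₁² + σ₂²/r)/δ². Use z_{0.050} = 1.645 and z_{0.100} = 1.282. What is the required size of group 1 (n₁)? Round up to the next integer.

n₁ = 78

n₁ = (z_α + z_β)² · (σ₁² + σ₂²/r) / δ²
   = (1.645 + 1.282)² · (3.8² + 4.2²/3) / 1.5²
   = 8.5673 · (14.44 + 5.88) / 2.25
   = 8.5673 · 20.32 / 2.25
   = 77.37
Round up → n₁ = 78; n₂ = r·n₁ = 3 × 78 = 234.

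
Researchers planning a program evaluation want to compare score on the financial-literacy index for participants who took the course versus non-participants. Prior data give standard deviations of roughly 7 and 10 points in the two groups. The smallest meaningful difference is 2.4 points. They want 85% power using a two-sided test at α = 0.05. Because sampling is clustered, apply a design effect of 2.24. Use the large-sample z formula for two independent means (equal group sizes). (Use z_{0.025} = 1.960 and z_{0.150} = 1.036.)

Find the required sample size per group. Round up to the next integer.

n = (z_{α/2} + z_β)² · (σ₁² + σ₂²) / δ²
  = (1.960 + 1.036)² · (7² + 10² = 149) / 2.4²
  = 8.9760 · 149 / 5.76
  = 232.19
Design effect: 2.24 × 232.19 = 520.11.
Round up → n = 521 per group.

n = 521 per group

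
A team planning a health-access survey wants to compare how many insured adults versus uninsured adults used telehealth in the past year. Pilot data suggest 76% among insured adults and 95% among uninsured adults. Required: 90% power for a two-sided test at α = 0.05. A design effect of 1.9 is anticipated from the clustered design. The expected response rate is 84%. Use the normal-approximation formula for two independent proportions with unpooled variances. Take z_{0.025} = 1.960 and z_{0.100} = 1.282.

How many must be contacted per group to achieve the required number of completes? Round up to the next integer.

n = 152 per group

n = (z_{α/2} + z_β)² · [p₁(1−p₁) + p₂(1−p₂)] / (p₁ − p₂)²
  = (1.960 + 1.282)² · (0.76·0.24 + 0.95·0.05) / (-0.19)²
  = (3.242)² · (0.1824 + 0.0475) / 0.0361
  = 10.5106 · 0.2299 / 0.0361
  = 66.94
Design effect: 1.9 × 66.94 = 127.18.
Adjust for 84% response: 127.18 / 0.84 = 151.40.
Round up → n = 152 per group.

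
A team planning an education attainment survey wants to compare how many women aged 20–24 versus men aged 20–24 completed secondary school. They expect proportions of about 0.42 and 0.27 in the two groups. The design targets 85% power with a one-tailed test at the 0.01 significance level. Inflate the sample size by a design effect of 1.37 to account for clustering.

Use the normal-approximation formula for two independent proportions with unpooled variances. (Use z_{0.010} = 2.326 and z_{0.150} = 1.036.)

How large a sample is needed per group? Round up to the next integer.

n = 304 per group

n = (z_α + z_β)² · [p₁(1−p₁) + p₂(1−p₂)] / (p₁ − p₂)²
  = (2.326 + 1.036)² · (0.42·0.58 + 0.27·0.73) / (0.15)²
  = (3.362)² · (0.2436 + 0.1971) / 0.0225
  = 11.3030 · 0.4407 / 0.0225
  = 221.39
Design effect: 1.37 × 221.39 = 303.30.
Round up → n = 304 per group.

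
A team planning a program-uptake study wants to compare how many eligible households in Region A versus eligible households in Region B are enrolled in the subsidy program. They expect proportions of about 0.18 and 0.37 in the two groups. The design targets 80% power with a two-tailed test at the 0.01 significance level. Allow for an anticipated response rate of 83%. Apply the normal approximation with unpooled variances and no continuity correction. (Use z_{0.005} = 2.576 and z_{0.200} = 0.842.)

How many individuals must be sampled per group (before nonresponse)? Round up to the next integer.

n = 149 per group

n = (z_{α/2} + z_β)² · [p₁(1−p₁) + p₂(1−p₂)] / (p₁ − p₂)²
  = (2.576 + 0.842)² · (0.18·0.82 + 0.37·0.63) / (-0.19)²
  = (3.418)² · (0.1476 + 0.2331) / 0.0361
  = 11.6827 · 0.3807 / 0.0361
  = 123.20
Adjust for 83% response: 123.20 / 0.83 = 148.44.
Round up → n = 149 per group.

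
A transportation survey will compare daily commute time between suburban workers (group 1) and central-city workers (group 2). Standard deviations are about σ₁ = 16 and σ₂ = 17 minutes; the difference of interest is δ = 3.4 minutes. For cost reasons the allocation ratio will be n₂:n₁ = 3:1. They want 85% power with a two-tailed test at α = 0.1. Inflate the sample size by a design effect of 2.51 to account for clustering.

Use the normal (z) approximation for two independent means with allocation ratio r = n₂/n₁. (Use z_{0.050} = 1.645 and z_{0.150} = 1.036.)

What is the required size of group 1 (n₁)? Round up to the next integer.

n₁ = 550

n₁ = (z_{α/2} + z_β)² · (σ₁² + σ₂²/r) / δ²
   = (1.645 + 1.036)² · (16² + 17²/3) / 3.4²
   = 7.1878 · (256 + 96.3333) / 11.56
   = 7.1878 · 352.3333 / 11.56
   = 219.07
Design effect: 2.51 × 219.07 = 549.87.
Round up → n₁ = 550; n₂ = r·n₁ = 3 × 550 = 1650.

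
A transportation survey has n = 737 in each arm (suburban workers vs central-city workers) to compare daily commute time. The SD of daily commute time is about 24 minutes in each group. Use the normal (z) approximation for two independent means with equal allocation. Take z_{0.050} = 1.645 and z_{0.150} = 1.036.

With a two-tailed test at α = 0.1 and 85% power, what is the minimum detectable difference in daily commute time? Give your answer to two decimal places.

δ = (z_{α/2} + z_β) · √((σ₁²+σ₂²)/n)
  = (1.645 + 1.036) · √(1152/737)
  = 2.681 · √1.5631
  = 2.681 · 1.2502
  = 3.3519

Minimum detectable difference ≈ 3.35 minutes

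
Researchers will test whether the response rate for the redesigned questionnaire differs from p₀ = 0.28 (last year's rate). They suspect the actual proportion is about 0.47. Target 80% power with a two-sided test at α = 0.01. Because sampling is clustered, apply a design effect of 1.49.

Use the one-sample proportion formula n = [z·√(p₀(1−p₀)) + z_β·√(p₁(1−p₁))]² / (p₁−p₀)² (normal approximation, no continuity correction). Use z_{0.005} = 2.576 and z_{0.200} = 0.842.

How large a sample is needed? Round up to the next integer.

n = 103

n = [z_{α/2}·√(p₀q₀) + z_β·√(p₁q₁)]² / (p₁ − p₀)²
  = [2.576·√(0.28·0.72) + 0.842·√(0.47·0.53)]² / (0.19)²
  = [2.576·0.4490 + 0.842·0.4991]² / 0.0361
  = [1.5769]² / 0.0361
  = 68.88
Design effect: 1.49 × 68.88 = 102.63.
Round up → n = 103.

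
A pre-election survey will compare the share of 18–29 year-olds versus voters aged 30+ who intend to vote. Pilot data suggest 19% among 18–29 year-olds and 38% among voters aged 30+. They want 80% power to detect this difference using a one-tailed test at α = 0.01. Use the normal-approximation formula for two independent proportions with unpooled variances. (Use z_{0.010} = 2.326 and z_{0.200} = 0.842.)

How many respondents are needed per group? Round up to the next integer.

n = (z_α + z_β)² · [p₁(1−p₁) + p₂(1−p₂)] / (p₁ − p₂)²
  = (2.326 + 0.842)² · (0.19·0.81 + 0.38·0.62) / (-0.19)²
  = (3.168)² · (0.1539 + 0.2356) / 0.0361
  = 10.0362 · 0.3895 / 0.0361
  = 108.29
Round up → n = 109 per group.

n = 109 per group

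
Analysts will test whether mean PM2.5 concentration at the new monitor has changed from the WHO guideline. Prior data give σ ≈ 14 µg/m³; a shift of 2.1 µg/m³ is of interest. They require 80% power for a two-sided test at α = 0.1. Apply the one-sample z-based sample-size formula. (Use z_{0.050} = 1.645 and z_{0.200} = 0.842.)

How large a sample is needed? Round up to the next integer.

n = (z_{α/2} + z_β)² · σ² / δ²
  = (1.645 + 0.842)² · 14² / 2.1²
  = 6.1852 · 196 / 4.41
  = 274.90
Round up → n = 275.

n = 275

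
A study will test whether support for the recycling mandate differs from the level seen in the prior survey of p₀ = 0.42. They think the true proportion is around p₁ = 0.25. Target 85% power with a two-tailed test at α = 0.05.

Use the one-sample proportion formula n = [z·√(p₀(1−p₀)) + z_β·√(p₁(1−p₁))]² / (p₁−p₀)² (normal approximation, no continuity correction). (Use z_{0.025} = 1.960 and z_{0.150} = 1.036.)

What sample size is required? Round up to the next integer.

n = 70

n = [z_{α/2}·√(p₀q₀) + z_β·√(p₁q₁)]² / (p₁ − p₀)²
  = [1.960·√(0.42·0.58) + 1.036·√(0.25·0.75)]² / (-0.17)²
  = [1.960·0.4936 + 1.036·0.4330]² / 0.0289
  = [1.4160]² / 0.0289
  = 69.38
Round up → n = 70.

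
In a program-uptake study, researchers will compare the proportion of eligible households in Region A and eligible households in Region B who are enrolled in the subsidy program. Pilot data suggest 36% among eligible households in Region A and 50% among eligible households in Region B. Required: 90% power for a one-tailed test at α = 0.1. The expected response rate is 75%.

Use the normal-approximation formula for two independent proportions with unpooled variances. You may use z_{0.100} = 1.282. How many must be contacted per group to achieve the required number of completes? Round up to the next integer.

n = (z_α + z_β)² · [p₁(1−p₁) + p₂(1−p₂)] / (p₁ − p₂)²
  = (1.282 + 1.282)² · (0.36·0.64 + 0.50·0.50) / (-0.14)²
  = (2.564)² · (0.2304 + 0.2500) / 0.0196
  = 6.5741 · 0.4804 / 0.0196
  = 161.13
Adjust for 75% response: 161.13 / 0.75 = 214.84.
Round up → n = 215 per group.

n = 215 per group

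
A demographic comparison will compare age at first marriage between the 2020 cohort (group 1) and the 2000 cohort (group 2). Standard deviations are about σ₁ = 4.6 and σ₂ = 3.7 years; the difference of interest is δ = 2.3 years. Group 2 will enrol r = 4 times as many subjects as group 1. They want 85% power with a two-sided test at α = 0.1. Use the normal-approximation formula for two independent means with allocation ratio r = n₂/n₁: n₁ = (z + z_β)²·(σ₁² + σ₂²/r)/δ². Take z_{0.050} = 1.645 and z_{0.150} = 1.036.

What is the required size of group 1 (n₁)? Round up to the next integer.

n₁ = (z_{α/2} + z_β)² · (σ₁² + σ₂²/r) / δ²
   = (1.645 + 1.036)² · (4.6² + 3.7²/4) / 2.3²
   = 7.1878 · (21.16 + 3.4225) / 5.29
   = 7.1878 · 24.5825 / 5.29
   = 33.40
Round up → n₁ = 34; n₂ = r·n₁ = 4 × 34 = 136.

n₁ = 34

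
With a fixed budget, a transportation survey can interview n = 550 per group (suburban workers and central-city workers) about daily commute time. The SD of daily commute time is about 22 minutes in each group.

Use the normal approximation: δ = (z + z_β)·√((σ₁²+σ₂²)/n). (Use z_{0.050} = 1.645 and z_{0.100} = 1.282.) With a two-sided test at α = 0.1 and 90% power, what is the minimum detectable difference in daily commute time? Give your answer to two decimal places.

δ = (z_{α/2} + z_β) · √((σ₁²+σ₂²)/n)
  = (1.645 + 1.282) · √(968/550)
  = 2.927 · √1.76
  = 2.927 · 1.3266
  = 3.8831

Minimum detectable difference ≈ 3.88 minutes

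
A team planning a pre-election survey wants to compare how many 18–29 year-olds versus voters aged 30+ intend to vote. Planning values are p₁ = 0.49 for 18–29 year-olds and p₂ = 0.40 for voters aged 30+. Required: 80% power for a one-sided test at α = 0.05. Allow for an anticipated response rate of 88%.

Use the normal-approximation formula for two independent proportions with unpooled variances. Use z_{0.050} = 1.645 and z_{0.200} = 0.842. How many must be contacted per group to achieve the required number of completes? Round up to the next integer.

n = (z_α + z_β)² · [p₁(1−p₁) + p₂(1−p₂)] / (p₁ − p₂)²
  = (1.645 + 0.842)² · (0.49·0.51 + 0.40·0.60) / (0.09)²
  = (2.487)² · (0.2499 + 0.2400) / 0.0081
  = 6.1852 · 0.4899 / 0.0081
  = 374.09
Adjust for 88% response: 374.09 / 0.88 = 425.10.
Round up → n = 426 per group.

n = 426 per group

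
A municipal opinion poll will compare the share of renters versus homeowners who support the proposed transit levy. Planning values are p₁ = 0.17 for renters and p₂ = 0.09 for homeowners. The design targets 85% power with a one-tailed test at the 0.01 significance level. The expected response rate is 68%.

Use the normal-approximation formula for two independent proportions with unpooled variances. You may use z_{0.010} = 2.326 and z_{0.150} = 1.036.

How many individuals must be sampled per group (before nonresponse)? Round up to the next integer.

n = 580 per group

n = (z_α + z_β)² · [p₁(1−p₁) + p₂(1−p₂)] / (p₁ − p₂)²
  = (2.326 + 1.036)² · (0.17·0.83 + 0.09·0.91) / (0.08)²
  = (3.362)² · (0.1411 + 0.0819) / 0.0064
  = 11.3030 · 0.2230 / 0.0064
  = 393.84
Adjust for 68% response: 393.84 / 0.68 = 579.18.
Round up → n = 580 per group.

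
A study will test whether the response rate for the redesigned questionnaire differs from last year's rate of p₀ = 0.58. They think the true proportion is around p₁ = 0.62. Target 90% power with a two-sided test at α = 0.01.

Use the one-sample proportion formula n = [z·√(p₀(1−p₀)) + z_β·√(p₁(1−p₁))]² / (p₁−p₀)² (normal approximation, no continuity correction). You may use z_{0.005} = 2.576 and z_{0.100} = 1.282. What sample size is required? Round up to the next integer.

n = [z_{α/2}·√(p₀q₀) + z_β·√(p₁q₁)]² / (p₁ − p₀)²
  = [2.576·√(0.58·0.42) + 1.282·√(0.62·0.38)]² / (0.04)²
  = [2.576·0.4936 + 1.282·0.4854]² / 0.0016
  = [1.8937]² / 0.0016
  = 2241.25
Round up → n = 2242.

n = 2242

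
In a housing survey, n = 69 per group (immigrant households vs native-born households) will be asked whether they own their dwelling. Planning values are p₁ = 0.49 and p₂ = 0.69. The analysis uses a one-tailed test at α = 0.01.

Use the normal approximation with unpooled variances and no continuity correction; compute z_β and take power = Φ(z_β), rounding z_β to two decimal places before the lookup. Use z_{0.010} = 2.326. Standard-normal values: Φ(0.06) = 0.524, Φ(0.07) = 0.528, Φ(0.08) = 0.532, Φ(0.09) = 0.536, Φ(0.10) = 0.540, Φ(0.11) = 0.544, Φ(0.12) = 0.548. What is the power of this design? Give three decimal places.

Power ≈ 0.544

z_β = |p₁−p₂|·√(n/[p₁q₁+p₂q₂]) − z_α
    = 0.20 · √(69/0.4638) − 2.326
    = 0.20 · 12.1972 − 2.326
    = 2.4394 − 2.326 = 0.1134 → 0.11
Power = Φ(0.11) = 0.544.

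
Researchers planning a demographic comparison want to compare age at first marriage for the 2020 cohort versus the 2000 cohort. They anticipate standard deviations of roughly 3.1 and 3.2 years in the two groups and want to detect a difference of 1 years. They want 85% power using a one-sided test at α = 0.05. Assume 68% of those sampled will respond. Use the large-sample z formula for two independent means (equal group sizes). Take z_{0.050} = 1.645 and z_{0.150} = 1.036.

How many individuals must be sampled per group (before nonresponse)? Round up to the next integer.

n = (z_α + z_β)² · (σ₁² + σ₂²) / δ²
  = (1.645 + 1.036)² · (3.1² + 3.2² = 19.85) / 1²
  = 7.1878 · 19.85 / 1
  = 142.68
Adjust for 68% response: 142.68 / 0.68 = 209.82.
Round up → n = 210 per group.

n = 210 per group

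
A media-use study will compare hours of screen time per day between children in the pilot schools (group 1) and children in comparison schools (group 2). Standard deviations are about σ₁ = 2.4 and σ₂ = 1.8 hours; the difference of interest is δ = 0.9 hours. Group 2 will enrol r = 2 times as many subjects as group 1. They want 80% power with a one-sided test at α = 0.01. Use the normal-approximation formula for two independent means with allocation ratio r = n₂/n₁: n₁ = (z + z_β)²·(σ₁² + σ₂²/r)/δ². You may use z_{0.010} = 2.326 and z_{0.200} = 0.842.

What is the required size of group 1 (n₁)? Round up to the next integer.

n₁ = 92

n₁ = (z_α + z_β)² · (σ₁² + σ₂²/r) / δ²
   = (2.326 + 0.842)² · (2.4² + 1.8²/2) / 0.9²
   = 10.0362 · (5.76 + 1.62) / 0.81
   = 10.0362 · 7.38 / 0.81
   = 91.44
Round up → n₁ = 92; n₂ = r·n₁ = 2 × 92 = 184.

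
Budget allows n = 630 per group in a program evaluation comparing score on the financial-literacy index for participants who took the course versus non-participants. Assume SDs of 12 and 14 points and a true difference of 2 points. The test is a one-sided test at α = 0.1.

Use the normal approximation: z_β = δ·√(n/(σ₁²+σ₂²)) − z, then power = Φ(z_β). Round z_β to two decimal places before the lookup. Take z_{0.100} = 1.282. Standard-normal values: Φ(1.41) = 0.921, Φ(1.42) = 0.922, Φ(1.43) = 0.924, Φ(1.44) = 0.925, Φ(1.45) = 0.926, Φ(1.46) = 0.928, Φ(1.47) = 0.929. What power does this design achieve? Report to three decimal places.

z_β = δ·√(n/(σ₁²+σ₂²)) − z_α
    = 2 · √(630/340) − 1.282
    = 2 · 1.36123 − 1.282
    = 2.7225 − 1.282 = 1.4405 → 1.44
Power = Φ(1.44) = 0.925.

Power ≈ 0.925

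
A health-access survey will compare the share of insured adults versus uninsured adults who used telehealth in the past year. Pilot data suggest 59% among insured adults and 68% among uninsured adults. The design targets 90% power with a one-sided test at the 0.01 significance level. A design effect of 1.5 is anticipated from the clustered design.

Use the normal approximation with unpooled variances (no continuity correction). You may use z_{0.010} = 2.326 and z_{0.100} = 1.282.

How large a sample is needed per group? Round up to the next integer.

n = (z_α + z_β)² · [p₁(1−p₁) + p₂(1−p₂)] / (p₁ − p₂)²
  = (2.326 + 1.282)² · (0.59·0.41 + 0.68·0.32) / (-0.09)²
  = (3.608)² · (0.2419 + 0.2176) / 0.0081
  = 13.0177 · 0.4595 / 0.0081
  = 738.47
Design effect: 1.5 × 738.47 = 1107.71.
Round up → n = 1108 per group.

n = 1108 per group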